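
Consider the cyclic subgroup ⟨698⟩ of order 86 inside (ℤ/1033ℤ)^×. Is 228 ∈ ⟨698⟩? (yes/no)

228 ∈ ⟨698⟩ iff 228^86 ≡ 1 (mod 1033), since |⟨698⟩| = 86.
228^86 mod 1033 = 1032.
Since 1032 ≠ 1, 228 does not lie in the subgroup.

no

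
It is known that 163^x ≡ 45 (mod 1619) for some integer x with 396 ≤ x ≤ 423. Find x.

420

Compute 163^396 mod 1619 = 1276, then multiply by 163 repeatedly:
  163^396=1276  163^397=756  163^398=184  163^399=850  163^400=935
  163^401=219  163^402=79  163^403=1544  163^404=727  163^405=314
  163^406=993  163^407=1578  163^408=1412  163^409=258  163^410=1579
  163^411=1575  163^412=923  163^413=1501  163^414=194  163^415=861
  163^416=1109  163^417=1058  163^418=840  163^419=924  163^420=45
Found 45 at exponent 420.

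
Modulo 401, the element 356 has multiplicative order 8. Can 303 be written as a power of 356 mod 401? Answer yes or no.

yes

303 ∈ ⟨356⟩ iff 303^8 ≡ 1 (mod 401), since |⟨356⟩| = 8.
303^8 mod 401 = 1.
Since 1 = 1, 303 lies in the subgroup.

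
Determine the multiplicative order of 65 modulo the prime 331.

The order of 65 must divide p − 1 = 330 = 2 · 3 · 5 · 11.
Divisors: 1, 2, 3, 5, 6, 10, 11, 15, 22, 30, 33, 55, 66, 110, 165, 330.
Check each in increasing order: 65^1 ≡ 65;  65^2 ≡ 253;  65^3 ≡ 226;  65^5 ≡ 246;  65^6 ≡ 102;  65^10 ≡ 274;  65^11 ≡ 267;  65^15 ≡ 211;  65^22 ≡ 124;  65^30 ≡ 167;  65^33 ≡ 8;  65^55 ≡ 330;  65^66 ≡ 64;  65^110 ≡ 1.
Smallest exponent giving 1 is 110.

110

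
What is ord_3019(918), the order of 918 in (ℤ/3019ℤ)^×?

The order of 918 must divide p − 1 = 3018 = 2 · 3 · 503.
Divisors: 1, 2, 3, 6, 503, 1006, 1509, 3018.
Check each in increasing order: 918^1 ≡ 918;  918^2 ≡ 423;  918^3 ≡ 1882;  918^6 ≡ 637;  918^503 ≡ 2780;  918^1006 ≡ 2779;  918^1509 ≡ 3018;  918^3018 ≡ 1.
Smallest exponent giving 1 is 3018.

3018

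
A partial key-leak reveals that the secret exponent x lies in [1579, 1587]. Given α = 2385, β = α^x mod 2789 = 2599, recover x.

Compute 2385^1579 mod 2789 = 275, then multiply by 2385 repeatedly:
  2385^1579=275  2385^1580=460  2385^1581=1023  2385^1582=2269  2385^1583=905
  2385^1584=2528  2385^1585=2251  2385^1586=2599
Found 2599 at exponent 1586.

1586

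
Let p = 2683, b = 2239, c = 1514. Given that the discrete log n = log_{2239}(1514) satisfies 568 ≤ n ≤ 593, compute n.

591

Compute 2239^568 mod 2683 = 603, then multiply by 2239 repeatedly:
  2239^568=603  2239^569=568  2239^570=10  2239^571=926  2239^572=2038
  2239^573=1982  2239^574=16  2239^575=945  2239^576=1651  2239^577=2098
  2239^578=2172  2239^579=1512  2239^580=2105  2239^581=1747  2239^582=2402
  2239^583=1346  2239^584=685  2239^585=1722  2239^586=87  2239^587=1617
  2239^588=1096  2239^589=1682  2239^590=1749  2239^591=1514
Found 1514 at exponent 591.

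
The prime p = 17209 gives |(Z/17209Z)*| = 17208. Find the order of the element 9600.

2151

The order of 9600 must divide p − 1 = 17208 = 2^3 · 3^2 · 239.
Divisors: 1, 2, 3, 4, 6, 8, 9, 12, 18, 24, 36, 72, 239, 478, 717, 956, 1434, 1912, 2151, 2868, 4302, 5736, 8604, 17208.
Check each in increasing order: 9600^1 ≡ 9600;  9600^2 ≡ 5805;  9600^3 ≡ 5258;  9600^4 ≡ 2803;  9600^6 ≡ 8910;  9600^8 ≡ 9505;  9600^9 ≡ 5882;  9600^12 ≡ 2983;  9600^18 ≡ 7834;  9600^24 ≡ 1236;  9600^36 ≡ 4262;  9600^72 ≡ 9149;  9600^239 ≡ 12700;  9600^478 ≡ 7252;  9600^717 ≡ 15041;  9600^956 ≡ 800;  9600^1434 ≡ 2167;  9600^1912 ≡ 3267;  9600^2151 ≡ 1.
Smallest exponent giving 1 is 2151.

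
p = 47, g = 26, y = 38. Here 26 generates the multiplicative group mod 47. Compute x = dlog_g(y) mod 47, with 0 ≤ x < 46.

45

Baby-step giant-step with m = ceil(sqrt(46)) = 7.
Baby table (26^j mod 47 for j=0..6):
  0:1  1:26  2:18  3:45  4:42  5:11  6:4
Giant step factor: 26^(-7) ≡ 33 (mod 47).
Scan 38·33^i mod 47 for i = 0, 1, …:
  i=0: 38   i=1: 32   i=2: 22   i=3: 21
  i=4: 35   i=5: 27   i=6: 45
Match at i=6, j=3: x = 6·7 + 3 = 45.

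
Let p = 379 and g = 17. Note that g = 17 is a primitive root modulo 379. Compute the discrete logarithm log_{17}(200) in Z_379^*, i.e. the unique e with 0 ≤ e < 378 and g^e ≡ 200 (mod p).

111

Baby-step giant-step with m = ceil(sqrt(378)) = 20.
Baby table (17^j mod 379 for j=0..19):
  0:1  1:17  2:289  3:365  4:141  5:123  6:196  7:300
  8:173  9:288  10:348  11:231  12:137  13:55  14:177  15:356
  16:367  17:175  18:322  19:168
Giant step factor: 17^(-20) ≡ 351 (mod 379).
Scan 200·351^i mod 379 for i = 0, 1, …:
  i=0: 200   i=1: 85   i=2: 273   i=3: 315
  i=4: 276   i=5: 231
Match at i=5, j=11: e = 5·20 + 11 = 111.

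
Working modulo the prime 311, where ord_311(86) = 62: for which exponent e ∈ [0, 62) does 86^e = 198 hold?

25

Successive powers of 86 modulo 311:
  86^0=1  86^1=86  86^2=243  86^3=61  86^4=270  86^5=206
  86^6=300  86^7=298  86^8=126  86^9=262  86^10=140  86^11=222
  86^12=121  86^13=143  86^14=169  86^15=228  86^16=15  86^17=46
  86^18=224  86^19=293  86^20=7  86^21=291  86^22=146  86^23=116
  86^24=24  86^25=198
So 86^25 ≡ 198 (mod 311), giving e = 25.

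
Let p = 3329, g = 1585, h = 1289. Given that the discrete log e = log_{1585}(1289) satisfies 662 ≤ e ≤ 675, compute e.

662

Compute 1585^662 mod 3329 = 1289, then multiply by 1585 repeatedly:
  1585^662=1289
Found 1289 at exponent 662.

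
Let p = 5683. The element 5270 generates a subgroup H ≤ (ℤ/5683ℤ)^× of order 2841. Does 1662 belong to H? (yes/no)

no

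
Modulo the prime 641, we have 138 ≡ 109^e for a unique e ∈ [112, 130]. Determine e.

Compute 109^112 mod 641 = 353, then multiply by 109 repeatedly:
  109^112=353  109^113=17  109^114=571  109^115=62  109^116=348
  109^117=113  109^118=138
Found 138 at exponent 118.

118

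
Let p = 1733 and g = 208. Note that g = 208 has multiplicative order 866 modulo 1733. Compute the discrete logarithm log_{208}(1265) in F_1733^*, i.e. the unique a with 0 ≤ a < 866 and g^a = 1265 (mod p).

452

Baby-step giant-step with m = ceil(sqrt(866)) = 30.
Baby table (208^j mod 1733 for j=0..29):
  0:1  1:208  2:1672  3:1176  4:255  5:1050  6:42  7:71
  8:904  9:868  10:312  11:775  12:31  13:1249  14:1575  15:63
  16:973  17:1356  18:1302  19:468  20:296  21:913  22:1007  23:1496
  24:961  25:593  26:301  27:220  28:702  29:444
Giant step factor: 208^(-30) ≡ 1292 (mod 1733).
Scan 1265·1292^i mod 1733 for i = 0, 1, …:
  i=0: 1265   i=1: 161   i=2: 52   i=3: 1330
  i=4: 957   i=5: 815   i=6: 1049   i=7: 102
  i=8: 76   i=9: 1144     …   i=14: 511
  i=15: 1672
Match at i=15, j=2: a = 15·30 + 2 = 452.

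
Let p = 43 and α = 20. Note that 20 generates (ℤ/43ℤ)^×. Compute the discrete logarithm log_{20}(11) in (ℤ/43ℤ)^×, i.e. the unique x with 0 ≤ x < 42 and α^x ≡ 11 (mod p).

36

Baby-step giant-step with m = ceil(sqrt(42)) = 7.
Baby table (20^j mod 43 for j=0..6):
  0:1  1:20  2:13  3:2  4:40  5:26  6:4
Giant step factor: 20^(-7) ≡ 7 (mod 43).
Scan 11·7^i mod 43 for i = 0, 1, …:
  i=0: 11   i=1: 34   i=2: 23   i=3: 32
  i=4: 9   i=5: 20
Match at i=5, j=1: x = 5·7 + 1 = 36.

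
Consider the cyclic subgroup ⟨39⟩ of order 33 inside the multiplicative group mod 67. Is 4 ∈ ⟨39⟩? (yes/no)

yes

4 ∈ ⟨39⟩ iff 4^33 ≡ 1 (mod 67), since |⟨39⟩| = 33.
4^33 mod 67 = 1.
Since 1 = 1, 4 lies in the subgroup.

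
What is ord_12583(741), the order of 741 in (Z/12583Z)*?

The order of 741 must divide p − 1 = 12582 = 2 · 3^3 · 233.
Divisors: 1, 2, 3, 6, 9, 18, 27, 54, 233, 466, 699, 1398, 2097, 4194, 6291, 12582.
Check each in increasing order: 741^1 ≡ 741;  741^2 ≡ 8012;  741^3 ≡ 10299;  741^6 ≡ 7294;  741^9 ≡ 396;  741^18 ≡ 5820;  741^27 ≡ 2031;  741^54 ≡ 10320;  741^233 ≡ 3005;  741^466 ≡ 8014;  741^699 ≡ 10791;  741^1398 ≡ 2599;  741^2097 ≡ 10885;  741^4194 ≡ 1697;  741^6291 ≡ 1.
Smallest exponent giving 1 is 6291.

6291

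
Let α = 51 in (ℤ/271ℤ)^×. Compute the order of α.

270

The order of 51 must divide p − 1 = 270 = 2 · 3^3 · 5.
Divisors: 1, 2, 3, 5, 6, 9, 10, 15, 18, 27, 30, 45, 54, 90, 135, 270.
Check each in increasing order: 51^1 ≡ 51;  51^2 ≡ 162;  51^3 ≡ 132;  51^5 ≡ 246;  51^6 ≡ 80;  51^9 ≡ 262;  51^10 ≡ 83;  51^15 ≡ 93;  51^18 ≡ 81;  51^27 ≡ 84;  51^30 ≡ 248;  51^45 ≡ 29;  51^54 ≡ 10;  51^90 ≡ 28;  51^135 ≡ 270;  51^270 ≡ 1.
Smallest exponent giving 1 is 270.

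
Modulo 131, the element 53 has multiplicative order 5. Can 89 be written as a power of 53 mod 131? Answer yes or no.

⟨53⟩ has order 5; its elements mod 131 are {1, 53, 58, 61, 89}.
89 is in this set.

yes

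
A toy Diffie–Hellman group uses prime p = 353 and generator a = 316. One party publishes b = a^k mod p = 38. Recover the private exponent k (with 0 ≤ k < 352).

318

Baby-step giant-step with m = ceil(sqrt(352)) = 19.
Baby table (316^j mod 353 for j=0..18):
  0:1  1:316  2:310  3:179  4:84  5:69  6:271  7:210
  8:349  9:148  10:172  11:343  12:17  13:77  14:328  15:219
  16:16  17:114  18:18
Giant step factor: 316^(-19) ≡ 203 (mod 353).
Scan 38·203^i mod 353 for i = 0, 1, …:
  i=0: 38   i=1: 301   i=2: 34   i=3: 195
  i=4: 49   i=5: 63   i=6: 81   i=7: 205
  i=8: 314   i=9: 202     …   i=15: 59
  i=16: 328
Match at i=16, j=14: k = 16·19 + 14 = 318.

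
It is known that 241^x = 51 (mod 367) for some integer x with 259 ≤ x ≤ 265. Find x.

Compute 241^259 mod 367 = 219, then multiply by 241 repeatedly:
  241^259=219  241^260=298  241^261=253  241^262=51
Found 51 at exponent 262.

262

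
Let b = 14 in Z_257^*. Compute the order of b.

The order of 14 must divide p − 1 = 256 = 2^8.
Divisors: 1, 2, 4, 8, 16, 32, 64, 128, 256.
Check each in increasing order: 14^1 ≡ 14;  14^2 ≡ 196;  14^4 ≡ 123;  14^8 ≡ 223;  14^16 ≡ 128;  14^32 ≡ 193;  14^64 ≡ 241;  14^128 ≡ 256;  14^256 ≡ 1.
Smallest exponent giving 1 is 256.

256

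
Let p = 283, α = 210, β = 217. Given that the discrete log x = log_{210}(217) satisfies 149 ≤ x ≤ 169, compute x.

165

Compute 210^149 mod 283 = 98, then multiply by 210 repeatedly:
  210^149=98  210^150=204  210^151=107  210^152=113  210^153=241
  210^154=236  210^155=35  210^156=275  210^157=18  210^158=101
  210^159=268  210^160=246  210^161=154  210^162=78  210^163=249
  210^164=218  210^165=217
Found 217 at exponent 165.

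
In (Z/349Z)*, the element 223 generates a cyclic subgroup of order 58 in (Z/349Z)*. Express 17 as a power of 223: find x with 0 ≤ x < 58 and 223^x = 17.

21

Baby-step giant-step with m = ceil(sqrt(58)) = 8.
Baby table (223^j mod 349 for j=0..7):
  0:1  1:223  2:171  3:92  4:274  5:27  6:88  7:80
Giant step factor: 223^(-8) ≡ 332 (mod 349).
Scan 17·332^i mod 349 for i = 0, 1, …:
  i=0: 17   i=1: 60   i=2: 27
Match at i=2, j=5: x = 2·8 + 5 = 21.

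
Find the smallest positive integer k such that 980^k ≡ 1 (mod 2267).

The order of 980 must divide p − 1 = 2266 = 2 · 11 · 103.
Divisors: 1, 2, 11, 22, 103, 206, 1133, 2266.
Check each in increasing order: 980^1 ≡ 980;  980^2 ≡ 1459;  980^11 ≡ 531;  980^22 ≡ 853;  980^103 ≡ 1094;  980^206 ≡ 2127;  980^1133 ≡ 2266;  980^2266 ≡ 1.
Smallest exponent giving 1 is 2266.

2266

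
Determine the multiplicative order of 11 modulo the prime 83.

41

The order of 11 must divide p − 1 = 82 = 2 · 41.
Divisors: 1, 2, 41, 82.
Check each in increasing order: 11^1 ≡ 11;  11^2 ≡ 38;  11^41 ≡ 1.
Smallest exponent giving 1 is 41.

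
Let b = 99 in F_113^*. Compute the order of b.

28

The order of 99 must divide p − 1 = 112 = 2^4 · 7.
Divisors: 1, 2, 4, 7, 8, 14, 16, 28, 56, 112.
Check each in increasing order: 99^1 ≡ 99;  99^2 ≡ 83;  99^4 ≡ 109;  99^7 ≡ 15;  99^8 ≡ 16;  99^14 ≡ 112;  99^16 ≡ 30;  99^28 ≡ 1.
Smallest exponent giving 1 is 28.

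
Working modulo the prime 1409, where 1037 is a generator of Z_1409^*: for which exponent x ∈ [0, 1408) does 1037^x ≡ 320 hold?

722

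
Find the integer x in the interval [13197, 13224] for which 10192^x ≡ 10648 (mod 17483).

Compute 10192^13197 mod 17483 = 5641, then multiply by 10192 repeatedly:
  10192^13197=5641  10192^13198=8968  10192^13199=732  10192^13200=12786  10192^13201=14113
  10192^13202=7055  10192^13203=14464  10192^13204=432  10192^13205=14711  10192^13206=304
  10192^13207=3877  10192^13208=2804  10192^13209=11146  10192^13210=12981  10192^13211=8491
  10192^13212=16905  10192^13213=795  10192^13214=8011  10192^13215=2502  10192^13216=10170
  10192^13217=13416  10192^13218=1329  10192^13219=13326  10192^13220=10648
Found 10648 at exponent 13220.

13220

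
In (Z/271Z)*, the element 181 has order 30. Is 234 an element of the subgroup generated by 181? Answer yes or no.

no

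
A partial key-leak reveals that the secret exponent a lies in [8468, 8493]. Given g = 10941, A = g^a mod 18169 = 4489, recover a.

8490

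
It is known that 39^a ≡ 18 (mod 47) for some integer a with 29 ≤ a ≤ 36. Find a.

Compute 39^29 mod 47 = 22, then multiply by 39 repeatedly:
  39^29=22  39^30=12  39^31=45  39^32=16  39^33=13
  39^34=37  39^35=33  39^36=18
Found 18 at exponent 36.

36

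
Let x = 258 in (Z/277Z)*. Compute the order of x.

The order of 258 must divide p − 1 = 276 = 2^2 · 3 · 23.
Divisors: 1, 2, 3, 4, 6, 12, 23, 46, 69, 92, 138, 276.
Check each in increasing order: 258^1 ≡ 258;  258^2 ≡ 84;  258^3 ≡ 66;  258^4 ≡ 131;  258^6 ≡ 201;  258^12 ≡ 236;  258^23 ≡ 276;  258^46 ≡ 1.
Smallest exponent giving 1 is 46.

46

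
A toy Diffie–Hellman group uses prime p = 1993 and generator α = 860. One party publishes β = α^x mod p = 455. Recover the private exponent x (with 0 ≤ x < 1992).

Baby-step giant-step with m = ceil(sqrt(1992)) = 45.
Baby table (860^j mod 1993 for j=0..44):
  0:1  1:860  2:197  3:15  4:942  5:962  6:225  7:179
  8:479  9:1382  10:692  11:1206  12:800  13:415  14:153  15:42
  16:246  17:302  18:630  19:1697  20:544  21:1478  22:1539  23:188
  24:247  25:1162  26:827  27:1712  28:1486  29:447  30:1764  31:367
  32:726  33:551  34:1519  35:925  36:293  37:862  38:1917  39:409
  40:972  41:853  42:156  43:629  44:837
Giant step factor: 860^(-45) ≡ 224 (mod 1993).
Scan 455·224^i mod 1993 for i = 0, 1, …:
  i=0: 455   i=1: 277   i=2: 265   i=3: 1563
  i=4: 1337   i=5: 538   i=6: 932   i=7: 1496
  i=8: 280   i=9: 937   i=10: 623   i=11: 42
Match at i=11, j=15: x = 11·45 + 15 = 510.

510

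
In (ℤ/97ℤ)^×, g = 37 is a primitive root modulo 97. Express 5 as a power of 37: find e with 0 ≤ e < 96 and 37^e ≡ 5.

19

Baby-step giant-step with m = ceil(sqrt(96)) = 10.
Baby table (37^j mod 97 for j=0..9):
  0:1  1:37  2:11  3:19  4:24  5:15  6:70  7:68
  8:91  9:69
Giant step factor: 37^(-10) ≡ 72 (mod 97).
Scan 5·72^i mod 97 for i = 0, 1, …:
  i=0: 5   i=1: 69
Match at i=1, j=9: e = 1·10 + 9 = 19.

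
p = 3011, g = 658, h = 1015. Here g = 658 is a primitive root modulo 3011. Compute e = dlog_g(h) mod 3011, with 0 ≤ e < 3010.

1503

Baby-step giant-step with m = ceil(sqrt(3010)) = 55.
Baby table (658^j mod 3011 for j=0..54):
  0:1  1:658  2:2391  3:1536  4:2003  5:2167  6:1683  7:2377
  8:1357  9:1650  10:1740  11:740  12:2149  13:1883  14:1493  15:808
  16:1728  17:1877  18:556  19:1517  20:1545  21:1903  22:2609  23:452
  24:2338  25:2794  26:1742  27:2056  28:909  29:1944  30:2488  31:2131
  32:2083  33:609  34:259  35:1806  36:2014  37:372  38:885  39:1207
  40:2313  41:1399  42:2187  43:2799  44:2021  45:1967  46:2567  47:2926
  48:1279  49:1513  50:1924  51:1372  52:2487  53:1473  54:2703
Giant step factor: 658^(-55) ≡ 2579 (mod 3011).
Scan 1015·2579^i mod 3011 for i = 0, 1, …:
  i=0: 1015   i=1: 1126   i=2: 1350   i=3: 934
  i=4: 2997   i=5: 26   i=6: 812   i=7: 1503
  i=8: 1080   i=9: 145     …   i=26: 2480
  i=27: 556
Match at i=27, j=18: e = 27·55 + 18 = 1503.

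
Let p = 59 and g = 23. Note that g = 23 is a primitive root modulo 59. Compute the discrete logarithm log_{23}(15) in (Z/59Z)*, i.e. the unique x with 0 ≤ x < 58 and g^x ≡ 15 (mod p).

54

Baby-step giant-step with m = ceil(sqrt(58)) = 8.
Baby table (23^j mod 59 for j=0..7):
  0:1  1:23  2:57  3:13  4:4  5:33  6:51  7:52
Giant step factor: 23^(-8) ≡ 48 (mod 59).
Scan 15·48^i mod 59 for i = 0, 1, …:
  i=0: 15   i=1: 12   i=2: 45   i=3: 36
  i=4: 17   i=5: 49   i=6: 51
Match at i=6, j=6: x = 6·8 + 6 = 54.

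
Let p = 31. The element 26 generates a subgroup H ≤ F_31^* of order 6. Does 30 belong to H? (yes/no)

yes

30 ∈ ⟨26⟩ iff 30^6 ≡ 1 (mod 31), since |⟨26⟩| = 6.
30^6 mod 31 = 1.
Since 1 = 1, 30 lies in the subgroup.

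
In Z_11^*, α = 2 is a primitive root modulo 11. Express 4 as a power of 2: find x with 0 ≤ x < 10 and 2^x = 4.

2

Successive powers of 2 modulo 11:
  2^0=1  2^1=2  2^2=4
So 2^2 ≡ 4 (mod 11), giving x = 2.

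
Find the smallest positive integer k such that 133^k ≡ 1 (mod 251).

250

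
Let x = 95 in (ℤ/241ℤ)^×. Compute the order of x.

240

The order of 95 must divide p − 1 = 240 = 2^4 · 3 · 5.
Divisors: 1, 2, 3, 4, 5, 6, 8, 10, 12, 15, 16, 20, 24, 30, 40, 48, 60, 80, 120, 240.
Check each in increasing order: 95^1 ≡ 95;  95^2 ≡ 108;  95^3 ≡ 138;  95^4 ≡ 96;  95^5 ≡ 203;  95^6 ≡ 5;  95^8 ≡ 58;  95^10 ≡ 239;  95^12 ≡ 25;  95^15 ≡ 76;  95^16 ≡ 231;  95^20 ≡ 4;  95^24 ≡ 143;  95^30 ≡ 233;  95^40 ≡ 16;  95^48 ≡ 205;  95^60 ≡ 64;  95^80 ≡ 15;  95^120 ≡ 240;  95^240 ≡ 1.
Smallest exponent giving 1 is 240.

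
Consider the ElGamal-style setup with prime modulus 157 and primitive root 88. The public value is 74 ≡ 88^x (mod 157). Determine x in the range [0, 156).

Baby-step giant-step with m = ceil(sqrt(156)) = 13.
Baby table (88^j mod 157 for j=0..12):
  0:1  1:88  2:51  3:92  4:89  5:139  6:143  7:24
  8:71  9:125  10:10  11:95  12:39
Giant step factor: 88^(-13) ≡ 107 (mod 157).
Scan 74·107^i mod 157 for i = 0, 1, …:
  i=0: 74   i=1: 68   i=2: 54   i=3: 126
  i=4: 137   i=5: 58   i=6: 83   i=7: 89
Match at i=7, j=4: x = 7·13 + 4 = 95.

95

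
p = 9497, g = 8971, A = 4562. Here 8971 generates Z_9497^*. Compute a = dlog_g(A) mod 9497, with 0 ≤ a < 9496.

Baby-step giant-step with m = ceil(sqrt(9496)) = 98.
Baby table (8971^j mod 9497 for j=0..97):
  0:1  1:8971  2:1263  3:452  4:9170  5:1056  6:4867  7:4148
  8:2462  9:6077  10:3987  11:1675  12:2171  13:7191  14:6837  15:3101
  16:2358  17:3799  18:5593  19:2152  20:7688  21:1834  22:4010  23:8571
  24:2729  25:8090  26:8813  27:8395  28:335  29:4233  30:5237  31:8965
  32:4419  33:2371  34:6458  35:3018  36:8028  37:3437  38:6065  39:802
  40:5513  41:6244  42:1618  43:3662  44:1679  45:67  46:2746  47:8645
  48:1793  49:6582  50:4273  51:3191  52:2503  53:3505  54:8285  55:1213
  56:7758  57:3002  58:6947  59:2223  60:8330  61:6034  62:7611  63:4348
  64:1729  65:2258  66:8914  67:2754  68:4437  69:2400  70:701  71:1657
  72:2142  73:3451  74:8198  75:8987  76:2344  77:1666  78:6905  79:5321
  80:2769  81:6044  82:2351  83:7481  84:6249  85:8485  86:480  87:3939
  88:7929  89:8026  90:4489  91:3539  92:9395  93:6167  94:4132  95:1381
  96:4863  97:6252
Giant step factor: 8971^(-98) ≡ 11 (mod 9497).
Scan 4562·11^i mod 9497 for i = 0, 1, …:
  i=0: 4562   i=1: 2697   i=2: 1176   i=3: 3439
  i=4: 9338   i=5: 7748   i=6: 9252   i=7: 6802
  i=8: 8343   i=9: 6300     …   i=85: 3669
  i=86: 2371
Match at i=86, j=33: a = 86·98 + 33 = 8461.

8461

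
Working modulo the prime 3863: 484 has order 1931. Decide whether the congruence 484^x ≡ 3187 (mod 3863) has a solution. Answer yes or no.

no

3187 ∈ ⟨484⟩ iff 3187^1931 ≡ 1 (mod 3863), since |⟨484⟩| = 1931.
3187^1931 mod 3863 = 3862.
Since 3862 ≠ 1, 3187 does not lie in the subgroup.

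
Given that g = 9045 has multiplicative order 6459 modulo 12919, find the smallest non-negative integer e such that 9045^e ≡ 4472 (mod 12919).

4873

Baby-step giant-step with m = ceil(sqrt(6459)) = 81.
Baby table (9045^j mod 12919 for j=0..80):
  0:1  1:9045  2:8917  3:948  4:9363  5:4290  6:7293  7:771
  8:10354  9:2099  10:7444  11:10071  12:326  13:3138  14:167  15:11911
  16:3454  17:3288  18:422  19:5885  20:3545  21:12486  22:10891  23:1720
  24:2924  25:2387  26:2766  27:7286  28:2051  29:12530  30:8382  31:6498
  32:5879  33:951  34:10660  35:5203  36:10137  37:3022  38:10305  39:11059
  40:9757  41:2376  42:6623  43:12551  44:4542  45:12889  46:12868  47:3789
  48:10317  49:3328  50:490  51:833  52:2708  53:12355  54:1625  55:9222
  56:7926  57:3139  58:9212  59:7909  60:4402  61:12651  62:4712  63:259
  64:4316  65:9921  66:71  67:9164  68:76  69:2713  70:5904  71:7453
  72:1043  73:3065  74:11670  75:6920  76:11764  77:4496  78:10227  79:3175
  80:11857
Giant step factor: 9045^(-81) ≡ 9749 (mod 12919).
Scan 4472·9749^i mod 12919 for i = 0, 1, …:
  i=0: 4472   i=1: 8822   i=2: 3895   i=3: 3414
  i=4: 3742   i=5: 10421   i=6: 12232   i=7: 7398
  i=8: 9244   i=9: 9731     …   i=59: 3512
  i=60: 3138
Match at i=60, j=13: e = 60·81 + 13 = 4873.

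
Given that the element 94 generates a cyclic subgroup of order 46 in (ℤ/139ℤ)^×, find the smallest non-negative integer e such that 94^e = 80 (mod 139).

Baby-step giant-step with m = ceil(sqrt(46)) = 7.
Baby table (94^j mod 139 for j=0..6):
  0:1  1:94  2:79  3:59  4:125  5:74  6:6
Giant step factor: 94^(-7) ≡ 87 (mod 139).
Scan 80·87^i mod 139 for i = 0, 1, …:
  i=0: 80   i=1: 10   i=2: 36   i=3: 74
Match at i=3, j=5: e = 3·7 + 5 = 26.

26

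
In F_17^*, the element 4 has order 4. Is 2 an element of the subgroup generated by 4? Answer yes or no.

no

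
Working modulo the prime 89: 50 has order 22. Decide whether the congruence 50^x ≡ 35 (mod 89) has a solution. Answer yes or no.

no

35 ∈ ⟨50⟩ iff 35^22 ≡ 1 (mod 89), since |⟨50⟩| = 22.
35^22 mod 89 = 55.
Since 55 ≠ 1, 35 does not lie in the subgroup.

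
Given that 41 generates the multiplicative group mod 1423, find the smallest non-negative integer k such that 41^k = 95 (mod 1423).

272

Baby-step giant-step with m = ceil(sqrt(1422)) = 38.
Baby table (41^j mod 1423 for j=0..37):
  0:1  1:41  2:258  3:617  4:1106  5:1233  6:748  7:785
  8:879  9:464  10:525  11:180  12:265  13:904  14:66  15:1283
  16:1375  17:878  18:423  19:267  20:986  21:582  22:1094  23:741
  24:498  25:496  26:414  27:1321  28:87  29:721  30:1101  31:1028
  32:881  33:546  34:1041  35:1414  36:1054  37:524
Giant step factor: 41^(-38) ≡ 819 (mod 1423).
Scan 95·819^i mod 1423 for i = 0, 1, …:
  i=0: 95   i=1: 963   i=2: 355   i=3: 453
  i=4: 1027   i=5: 120   i=6: 93   i=7: 748
Match at i=7, j=6: k = 7·38 + 6 = 272.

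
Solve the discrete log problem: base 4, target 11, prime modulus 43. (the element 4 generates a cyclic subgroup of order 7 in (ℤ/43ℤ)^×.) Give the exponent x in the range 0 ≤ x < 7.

6

Successive powers of 4 modulo 43:
  4^0=1  4^1=4  4^2=16  4^3=21  4^4=41  4^5=35
  4^6=11
So 4^6 ≡ 11 (mod 43), giving x = 6.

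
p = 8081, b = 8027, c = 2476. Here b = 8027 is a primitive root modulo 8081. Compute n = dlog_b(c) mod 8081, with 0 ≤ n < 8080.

Baby-step giant-step with m = ceil(sqrt(8080)) = 90.
Baby table (8027^j mod 8081 for j=0..89):
  0:1  1:8027  2:2916  3:4156  4:1844  5:5477  6:3239  7:2876
  8:6316  9:6419  10:857  11:2208  12:1983  13:6052  14:4513  15:6809
  16:4040  17:27  18:6623  19:6003  20:7159  21:1302  22:2421  23:6643
  24:4923  25:831  26:3612  27:6977  28:3049  29:5055  30:1784  31:636
  32:6061  33:4027  34:729  35:1039  36:461  37:7430  38:2830  39:719
  40:1579  41:3625  42:6275  43:552  44:2516  45:1513  46:7189  47:7763
  48:1010  49:2027  50:3676  51:3521  52:3810  53:4366  54:6666  55:3681
  56:3251  57:2228  58:903  59:7805  60:6823  61:3284  62:446  63:159
  64:7576  65:3027  66:6243  67:2280  68:6176  69:5898  70:4748  71:2200
  72:2415  73:6967  74:3589  75:138  76:629  77:6439  78:7858  79:3961
  80:4293  81:2527  82:919  83:6941  84:4993  85:5132  86:5707  87:6981
  88:2833  89:557
Giant step factor: 8027^(-90) ≡ 5271 (mod 8081).
Scan 2476·5271^i mod 8081 for i = 0, 1, …:
  i=0: 2476   i=1: 181   i=2: 493   i=3: 4602
  i=4: 6061
Match at i=4, j=32: n = 4·90 + 32 = 392.

392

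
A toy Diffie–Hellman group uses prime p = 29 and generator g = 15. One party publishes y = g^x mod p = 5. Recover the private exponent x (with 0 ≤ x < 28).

6

Successive powers of 15 modulo 29:
  15^0=1  15^1=15  15^2=22  15^3=11  15^4=20  15^5=10
  15^6=5
So 15^6 ≡ 5 (mod 29), giving x = 6.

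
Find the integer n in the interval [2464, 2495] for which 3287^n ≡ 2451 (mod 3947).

Compute 3287^2464 mod 3947 = 677, then multiply by 3287 repeatedly:
  3287^2464=677  3287^2465=3138  3287^2466=1095  3287^2467=3548  3287^2468=2838
  3287^2469=1745  3287^2470=824  3287^2471=846  3287^2472=2114  3287^2473=1998
  3287^2474=3565  3287^2475=3459  3287^2476=2373  3287^2477=779  3287^2478=2917
  3287^2479=916  3287^2480=3278  3287^2481=3423  3287^2482=2451
Found 2451 at exponent 2482.

2482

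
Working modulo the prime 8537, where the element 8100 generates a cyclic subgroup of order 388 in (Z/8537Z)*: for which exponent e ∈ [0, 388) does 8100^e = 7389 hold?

Baby-step giant-step with m = ceil(sqrt(388)) = 20.
Baby table (8100^j mod 8537 for j=0..19):
  0:1  1:8100  2:3155  3:4259  4:8420  5:8444  6:6493  7:5380
  8:5152  9:2344  10:112  11:2278  12:3343  13:7473  14:3970  15:6658
  16:1571  17:4970  18:5045  19:6418
Giant step factor: 8100^(-20) ≡ 1061 (mod 8537).
Scan 7389·1061^i mod 8537 for i = 0, 1, …:
  i=0: 7389   i=1: 2763   i=2: 3352   i=3: 5080
  i=4: 3033   i=5: 8101   i=6: 6939   i=7: 3385
  i=8: 5945   i=9: 7339     …   i=16: 7325
  i=17: 3155
Match at i=17, j=2: e = 17·20 + 2 = 342.

342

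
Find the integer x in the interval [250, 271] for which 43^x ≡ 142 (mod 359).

263

Compute 43^250 mod 359 = 281, then multiply by 43 repeatedly:
  43^250=281  43^251=236  43^252=96  43^253=179  43^254=158
  43^255=332  43^256=275  43^257=337  43^258=131  43^259=248
  43^260=253  43^261=109  43^262=20  43^263=142
Found 142 at exponent 263.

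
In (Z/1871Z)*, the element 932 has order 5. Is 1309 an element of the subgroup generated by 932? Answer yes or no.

⟨932⟩ has order 5; its elements mod 1871 are {1, 191, 267, 480, 932}.
1309 is not in this set.

no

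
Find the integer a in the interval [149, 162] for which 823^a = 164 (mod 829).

Compute 823^149 mod 829 = 249, then multiply by 823 repeatedly:
  823^149=249  823^150=164
Found 164 at exponent 150.

150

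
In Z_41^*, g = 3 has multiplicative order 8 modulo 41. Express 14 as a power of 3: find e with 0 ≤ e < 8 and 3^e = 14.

7

Successive powers of 3 modulo 41:
  3^0=1  3^1=3  3^2=9  3^3=27  3^4=40  3^5=38
  3^6=32  3^7=14
So 3^7 ≡ 14 (mod 41), giving e = 7.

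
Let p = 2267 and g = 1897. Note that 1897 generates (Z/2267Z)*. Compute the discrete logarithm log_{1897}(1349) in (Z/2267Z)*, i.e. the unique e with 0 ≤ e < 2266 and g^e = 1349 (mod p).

779

Baby-step giant-step with m = ceil(sqrt(2266)) = 48.
Baby table (1897^j mod 2267 for j=0..47):
  0:1  1:1897  2:880  3:848  4:1353  5:397  6:465  7:242
  8:1140  9:2129  10:1186  11:978  12:860  13:1447  14:1889  15:1573
  16:609  17:1370  18:908  19:1823  20:1056  21:1471  22:2077  23:23
  24:558  25:2104  26:1368  27:1648  28:63  29:1627  30:1032  31:1283
  32:1360  33:74  34:2091  35:1644  36:1543  37:374  38:2174  39:405
  40:2039  41:481  42:1123  43:1618  44:2095  45:164  46:529  47:1499
Giant step factor: 1897^(-48) ≡ 1623 (mod 2267).
Scan 1349·1623^i mod 2267 for i = 0, 1, …:
  i=0: 1349   i=1: 1772   i=2: 1400   i=3: 666
  i=4: 1826   i=5: 629   i=6: 717   i=7: 720
  i=8: 1055   i=9: 680     …   i=15: 1484
  i=16: 978
Match at i=16, j=11: e = 16·48 + 11 = 779.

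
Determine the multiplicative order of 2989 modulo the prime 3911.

782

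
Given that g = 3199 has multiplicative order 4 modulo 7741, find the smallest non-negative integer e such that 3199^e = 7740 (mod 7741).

Successive powers of 3199 modulo 7741:
  3199^0=1  3199^1=3199  3199^2=7740
So 3199^2 ≡ 7740 (mod 7741), giving e = 2.

2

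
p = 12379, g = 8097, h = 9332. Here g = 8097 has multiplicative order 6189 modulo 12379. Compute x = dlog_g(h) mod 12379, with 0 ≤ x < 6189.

632

Baby-step giant-step with m = ceil(sqrt(6189)) = 79.
Baby table (8097^j mod 12379 for j=0..78):
  0:1  1:8097  2:2225  3:4380  4:11404  5:3227  6:9329  7:255
  8:9821  9:10320  10:2790  11:11334  12:5871  13:2127  14:3130  15:3797
  16:7252  17:5847  18:5863  19:11625  20:10088  21:5894  22:2673  23:4789
  24:5505  25:9585  26:5794  27:9987  28:5111  29:770  30:8053  31:4948
  32:5512  33:4369  34:8990  35:3510  36:10665  37:10980  38:11461  39:6733
  40:12364  41:2335  42:3762  43:8574  44:2246  45:1111  46:8613  47:8554
  48:1233  49:6127  50:7666  51:3296  52:10967  53:5232  54:2566  55:4940
  56:2631  57:11327  58:11087  59:11310  60:9607  61:10622  62:9421  63:2439
  64:4078  65:4773  66:12122  67:11122  68:9988  69:829  70:2995  71:54
  72:3973  73:8739  74:1319  75:9245  76:952  77:8606  78:1391
Giant step factor: 8097^(-79) ≡ 3172 (mod 12379).
Scan 9332·3172^i mod 12379 for i = 0, 1, …:
  i=0: 9332   i=1: 2915   i=2: 11646   i=3: 2176
  i=4: 7169   i=5: 12224   i=6: 3500   i=7: 10416
  i=8: 1
Match at i=8, j=0: x = 8·79 + 0 = 632.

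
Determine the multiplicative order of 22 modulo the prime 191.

The order of 22 must divide p − 1 = 190 = 2 · 5 · 19.
Divisors: 1, 2, 5, 10, 19, 38, 95, 190.
Check each in increasing order: 22^1 ≡ 22;  22^2 ≡ 102;  22^5 ≡ 70;  22^10 ≡ 125;  22^19 ≡ 7;  22^38 ≡ 49;  22^95 ≡ 190;  22^190 ≡ 1.
Smallest exponent giving 1 is 190.

190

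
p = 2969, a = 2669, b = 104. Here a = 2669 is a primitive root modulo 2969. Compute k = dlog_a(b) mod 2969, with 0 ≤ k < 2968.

2235

Baby-step giant-step with m = ceil(sqrt(2968)) = 55.
Baby table (2669^j mod 2969 for j=0..54):
  0:1  1:2669  2:930  3:86  4:921  5:2786  6:1458  7:2012
  8:2076  9:690  10:830  11:396  12:2929  13:124  14:1397  15:2498
  16:1757  17:1382  18:1060  19:2652  20:92  21:2090  22:2428  23:1974
  24:1600  25:978  26:531  27:1026  28:976  29:1131  30:2135  31:804
  32:2258  33:2501  34:857  35:1203  36:1318  37:2446  38:2512  39:526
  40:2526  41:2264  42:701  43:499  44:1719  45:906  46:1348  47:2353
  48:722  49:137  50:466  51:2712  52:2875  53:1479  54:1650
Giant step factor: 2669^(-55) ≡ 2298 (mod 2969).
Scan 104·2298^i mod 2969 for i = 0, 1, …:
  i=0: 104   i=1: 1472   i=2: 965   i=3: 2696
  i=4: 2074   i=5: 807   i=6: 1830   i=7: 1236
  i=8: 1964   i=9: 392     …   i=39: 1392
  i=40: 1203
Match at i=40, j=35: k = 40·55 + 35 = 2235.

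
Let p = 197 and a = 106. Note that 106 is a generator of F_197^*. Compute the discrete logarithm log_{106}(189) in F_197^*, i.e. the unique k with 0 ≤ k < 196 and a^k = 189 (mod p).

141

Baby-step giant-step with m = ceil(sqrt(196)) = 14.
Baby table (106^j mod 197 for j=0..13):
  0:1  1:106  2:7  3:151  4:49  5:72  6:146  7:110
  8:37  9:179  10:62  11:71  12:40  13:103
Giant step factor: 106^(-14) ≡ 19 (mod 197).
Scan 189·19^i mod 197 for i = 0, 1, …:
  i=0: 189   i=1: 45   i=2: 67   i=3: 91
  i=4: 153   i=5: 149   i=6: 73   i=7: 8
  i=8: 152   i=9: 130   i=10: 106
Match at i=10, j=1: k = 10·14 + 1 = 141.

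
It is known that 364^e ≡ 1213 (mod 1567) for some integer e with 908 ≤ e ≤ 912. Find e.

Compute 364^908 mod 1567 = 870, then multiply by 364 repeatedly:
  364^908=870  364^909=146  364^910=1433  364^911=1368  364^912=1213
Found 1213 at exponent 912.

912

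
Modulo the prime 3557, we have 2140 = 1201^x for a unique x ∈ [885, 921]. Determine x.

890

Compute 1201^885 mod 3557 = 2131, then multiply by 1201 repeatedly:
  1201^885=2131  1201^886=1848  1201^887=3437  1201^888=1717  1201^889=2614
  1201^890=2140
Found 2140 at exponent 890.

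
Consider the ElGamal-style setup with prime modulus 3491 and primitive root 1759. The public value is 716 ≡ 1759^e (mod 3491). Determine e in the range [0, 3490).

2338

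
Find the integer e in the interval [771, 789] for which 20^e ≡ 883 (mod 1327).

771

Compute 20^771 mod 1327 = 883, then multiply by 20 repeatedly:
  20^771=883
Found 883 at exponent 771.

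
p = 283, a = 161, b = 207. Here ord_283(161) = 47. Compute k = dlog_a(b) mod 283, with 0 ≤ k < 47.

4

Successive powers of 161 modulo 283:
  161^0=1  161^1=161  161^2=168  161^3=163  161^4=207
So 161^4 ≡ 207 (mod 283), giving k = 4.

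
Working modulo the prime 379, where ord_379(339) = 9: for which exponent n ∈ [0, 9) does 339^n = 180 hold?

Successive powers of 339 modulo 379:
  339^0=1  339^1=339  339^2=84  339^3=51  339^4=234  339^5=115
  339^6=327  339^7=185  339^8=180
So 339^8 ≡ 180 (mod 379), giving n = 8.

8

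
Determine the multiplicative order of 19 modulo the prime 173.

172

The order of 19 must divide p − 1 = 172 = 2^2 · 43.
Divisors: 1, 2, 4, 43, 86, 172.
Check each in increasing order: 19^1 ≡ 19;  19^2 ≡ 15;  19^4 ≡ 52;  19^43 ≡ 80;  19^86 ≡ 172;  19^172 ≡ 1.
Smallest exponent giving 1 is 172.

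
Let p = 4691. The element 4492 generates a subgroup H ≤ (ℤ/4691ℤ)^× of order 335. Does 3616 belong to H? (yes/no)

yes

3616 ∈ ⟨4492⟩ iff 3616^335 ≡ 1 (mod 4691), since |⟨4492⟩| = 335.
3616^335 mod 4691 = 1.
Since 1 = 1, 3616 lies in the subgroup.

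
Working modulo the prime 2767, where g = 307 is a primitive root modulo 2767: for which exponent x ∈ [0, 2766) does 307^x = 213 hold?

2261

Baby-step giant-step with m = ceil(sqrt(2766)) = 53.
Baby table (307^j mod 2767 for j=0..52):
  0:1  1:307  2:171  3:2691  4:1571  5:839  6:242  7:2352
  8:2644  9:977  10:1103  11:1047  12:457  13:1949  14:671  15:1239
  16:1294  17:1577  18:2681  19:1268  20:1896  21:1002  22:477  23:2555
  24:1324  25:2486  26:2277  27:1755  28:1987  29:1269  30:2203  31:1173
  32:401  33:1359  34:2163  35:2728  36:1862  37:1632  38:197  39:2372
  40:483  41:1630  42:2350  43:2030  44:635  45:1255  46:672  47:1546
  48:1465  49:1501  50:1485  51:2107  52:2138
Giant step factor: 307^(-53) ≡ 1400 (mod 2767).
Scan 213·1400^i mod 2767 for i = 0, 1, …:
  i=0: 213   i=1: 2131   i=2: 574   i=3: 1170
  i=4: 2703   i=5: 1711   i=6: 1945   i=7: 272
  i=8: 1721   i=9: 2110     …   i=41: 2010
  i=42: 2728
Match at i=42, j=35: x = 42·53 + 35 = 2261.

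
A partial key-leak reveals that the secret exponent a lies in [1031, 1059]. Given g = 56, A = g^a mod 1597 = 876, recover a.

1040

Compute 56^1031 mod 1597 = 1186, then multiply by 56 repeatedly:
  56^1031=1186  56^1032=939  56^1033=1480  56^1034=1433  56^1035=398
  56^1036=1527  56^1037=871  56^1038=866  56^1039=586  56^1040=876
Found 876 at exponent 1040.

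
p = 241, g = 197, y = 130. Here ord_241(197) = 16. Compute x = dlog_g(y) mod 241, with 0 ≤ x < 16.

Successive powers of 197 modulo 241:
  197^0=1  197^1=197  197^2=8  197^3=130
So 197^3 ≡ 130 (mod 241), giving x = 3.

3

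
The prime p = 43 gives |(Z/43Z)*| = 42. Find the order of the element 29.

42

The order of 29 must divide p − 1 = 42 = 2 · 3 · 7.
Divisors: 1, 2, 3, 6, 7, 14, 21, 42.
Check each in increasing order: 29^1 ≡ 29;  29^2 ≡ 24;  29^3 ≡ 8;  29^6 ≡ 21;  29^7 ≡ 7;  29^14 ≡ 6;  29^21 ≡ 42;  29^42 ≡ 1.
Smallest exponent giving 1 is 42.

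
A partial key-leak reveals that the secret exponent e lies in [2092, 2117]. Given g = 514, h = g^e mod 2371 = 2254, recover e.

2108

Compute 514^2092 mod 2371 = 1848, then multiply by 514 repeatedly:
  514^2092=1848  514^2093=1472  514^2094=259  514^2095=350  514^2096=2075
  514^2097=1971  514^2098=677  514^2099=1812  514^2100=1936  514^2101=1655
  514^2102=1852  514^2103=1157  514^2104=1948  514^2105=710  514^2106=2177
  514^2107=2237  514^2108=2254
Found 2254 at exponent 2108.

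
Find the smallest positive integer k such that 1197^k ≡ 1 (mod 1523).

1522

The order of 1197 must divide p − 1 = 1522 = 2 · 761.
Divisors: 1, 2, 761, 1522.
Check each in increasing order: 1197^1 ≡ 1197;  1197^2 ≡ 1189;  1197^761 ≡ 1522;  1197^1522 ≡ 1.
Smallest exponent giving 1 is 1522.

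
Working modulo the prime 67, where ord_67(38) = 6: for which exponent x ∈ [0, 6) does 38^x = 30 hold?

Successive powers of 38 modulo 67:
  38^0=1  38^1=38  38^2=37  38^3=66  38^4=29  38^5=30
So 38^5 ≡ 30 (mod 67), giving x = 5.

5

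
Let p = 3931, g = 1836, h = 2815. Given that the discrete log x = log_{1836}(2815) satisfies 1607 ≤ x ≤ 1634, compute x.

1616

Compute 1836^1607 mod 3931 = 2714, then multiply by 1836 repeatedly:
  1836^1607=2714  1836^1608=2327  1836^1609=3306  1836^1610=352  1836^1611=1588
  1836^1612=2697  1836^1613=2563  1836^1614=261  1836^1615=3545  1836^1616=2815
Found 2815 at exponent 1616.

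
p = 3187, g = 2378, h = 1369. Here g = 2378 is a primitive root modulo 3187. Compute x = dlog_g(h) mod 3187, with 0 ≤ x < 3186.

1936

Baby-step giant-step with m = ceil(sqrt(3186)) = 57.
Baby table (2378^j mod 3187 for j=0..56):
  0:1  1:2378  2:1146  3:303  4:272  5:3042  6:2573  7:2741
  8:683  9:1991  10:1903  11:2981  12:930  13:2949  14:1322  15:1334
  16:1187  17:2191  18:2640  19:2717  20:977  21:3170  22:1005  23:2827
  24:1223  25:1750  26:2465  27:877  28:1208  29:1137  30:1210  31:2706
  32:315  33:125  34:859  35:3022  36:2818  37:2130  38:997  39:2925
  40:1616  41:2513  42:289  43:2037  44:2933  45:1518  46:2120  47:2713
  48:1026  49:1773  50:2980  51:1739  52:1803  53:1019  54:1062  55:1332
  56:2805
Giant step factor: 2378^(-57) ≡ 2903 (mod 3187).
Scan 1369·2903^i mod 3187 for i = 0, 1, …:
  i=0: 1369   i=1: 18   i=2: 1262   i=3: 1723
  i=4: 1466   i=5: 1153   i=6: 809   i=7: 2895
  i=8: 66   i=9: 378     …   i=32: 2509
  i=33: 1332
Match at i=33, j=55: x = 33·57 + 55 = 1936.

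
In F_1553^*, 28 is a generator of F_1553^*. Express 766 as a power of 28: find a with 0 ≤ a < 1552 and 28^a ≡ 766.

1106

Baby-step giant-step with m = ceil(sqrt(1552)) = 40.
Baby table (28^j mod 1553 for j=0..39):
  0:1  1:28  2:784  3:210  4:1221  5:22  6:616  7:165
  8:1514  9:461  10:484  11:1128  12:524  13:695  14:824  15:1330
  16:1521  17:657  18:1313  19:1045  20:1306  21:849  22:477  23:932
  24:1248  25:778  26:42  27:1176  28:315  29:1055  30:33  31:924
  32:1024  33:718  34:1468  35:726  36:139  37:786  38:266  39:1236
Giant step factor: 28^(-40) ≡ 1423 (mod 1553).
Scan 766·1423^i mod 1553 for i = 0, 1, …:
  i=0: 766   i=1: 1365   i=2: 1145   i=3: 238
  i=4: 120   i=5: 1483   i=6: 1335   i=7: 386
  i=8: 1069   i=9: 800     …   i=26: 1481
  i=27: 42
Match at i=27, j=26: a = 27·40 + 26 = 1106.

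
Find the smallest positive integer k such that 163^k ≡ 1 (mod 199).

198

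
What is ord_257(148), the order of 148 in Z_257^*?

The order of 148 must divide p − 1 = 256 = 2^8.
Divisors: 1, 2, 4, 8, 16, 32, 64, 128, 256.
Check each in increasing order: 148^1 ≡ 148;  148^2 ≡ 59;  148^4 ≡ 140;  148^8 ≡ 68;  148^16 ≡ 255;  148^32 ≡ 4;  148^64 ≡ 16;  148^128 ≡ 256;  148^256 ≡ 1.
Smallest exponent giving 1 is 256.

256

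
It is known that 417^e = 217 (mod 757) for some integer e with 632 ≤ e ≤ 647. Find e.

633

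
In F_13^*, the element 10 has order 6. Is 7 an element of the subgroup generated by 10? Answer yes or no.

⟨10⟩ has order 6; its elements mod 13 are {1, 3, 4, 9, 10, 12}.
7 is not in this set.

no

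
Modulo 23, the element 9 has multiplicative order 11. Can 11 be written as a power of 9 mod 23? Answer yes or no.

no

⟨9⟩ has order 11; its elements mod 23 are {1, 2, 3, 4, 6, 8, 9, 12, 13, 16, 18}.
11 is not in this set.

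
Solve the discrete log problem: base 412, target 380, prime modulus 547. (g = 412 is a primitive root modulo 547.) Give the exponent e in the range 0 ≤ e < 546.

123

Baby-step giant-step with m = ceil(sqrt(546)) = 24.
Baby table (412^j mod 547 for j=0..23):
  0:1  1:412  2:174  3:31  4:191  5:471  6:414  7:451
  8:379  9:253  10:306  11:262  12:185  13:187  14:464  15:265
  16:327  17:162  18:10  19:291  20:99  21:310  22:269  23:334
Giant step factor: 412^(-24) ≡ 248 (mod 547).
Scan 380·248^i mod 547 for i = 0, 1, …:
  i=0: 380   i=1: 156   i=2: 398   i=3: 244
  i=4: 342   i=5: 31
Match at i=5, j=3: e = 5·24 + 3 = 123.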